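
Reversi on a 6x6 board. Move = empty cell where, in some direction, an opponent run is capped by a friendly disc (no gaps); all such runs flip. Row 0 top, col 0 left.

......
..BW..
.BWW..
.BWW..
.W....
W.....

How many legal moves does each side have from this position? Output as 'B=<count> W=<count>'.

Answer: B=7 W=7

Derivation:
-- B to move --
(0,2): no bracket -> illegal
(0,3): no bracket -> illegal
(0,4): flips 2 -> legal
(1,1): no bracket -> illegal
(1,4): flips 1 -> legal
(2,4): flips 2 -> legal
(3,0): no bracket -> illegal
(3,4): flips 3 -> legal
(4,0): no bracket -> illegal
(4,2): flips 2 -> legal
(4,3): flips 1 -> legal
(4,4): no bracket -> illegal
(5,1): flips 1 -> legal
(5,2): no bracket -> illegal
B mobility = 7
-- W to move --
(0,1): flips 1 -> legal
(0,2): flips 1 -> legal
(0,3): no bracket -> illegal
(1,0): flips 1 -> legal
(1,1): flips 3 -> legal
(2,0): flips 1 -> legal
(3,0): flips 1 -> legal
(4,0): flips 1 -> legal
(4,2): no bracket -> illegal
W mobility = 7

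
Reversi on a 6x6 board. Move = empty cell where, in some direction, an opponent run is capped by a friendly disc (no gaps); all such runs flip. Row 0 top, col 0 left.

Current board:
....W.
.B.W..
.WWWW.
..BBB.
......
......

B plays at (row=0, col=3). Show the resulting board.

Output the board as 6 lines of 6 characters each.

Answer: ...BW.
.B.B..
.WWBW.
..BBB.
......
......

Derivation:
Place B at (0,3); scan 8 dirs for brackets.
Dir NW: edge -> no flip
Dir N: edge -> no flip
Dir NE: edge -> no flip
Dir W: first cell '.' (not opp) -> no flip
Dir E: opp run (0,4), next='.' -> no flip
Dir SW: first cell '.' (not opp) -> no flip
Dir S: opp run (1,3) (2,3) capped by B -> flip
Dir SE: first cell '.' (not opp) -> no flip
All flips: (1,3) (2,3)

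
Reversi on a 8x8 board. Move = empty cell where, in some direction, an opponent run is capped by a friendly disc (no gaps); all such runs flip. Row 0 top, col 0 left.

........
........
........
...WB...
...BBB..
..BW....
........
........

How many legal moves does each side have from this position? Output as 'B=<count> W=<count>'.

Answer: B=6 W=3

Derivation:
-- B to move --
(2,2): flips 1 -> legal
(2,3): flips 1 -> legal
(2,4): no bracket -> illegal
(3,2): flips 1 -> legal
(4,2): no bracket -> illegal
(5,4): flips 1 -> legal
(6,2): flips 1 -> legal
(6,3): flips 1 -> legal
(6,4): no bracket -> illegal
B mobility = 6
-- W to move --
(2,3): no bracket -> illegal
(2,4): no bracket -> illegal
(2,5): no bracket -> illegal
(3,2): no bracket -> illegal
(3,5): flips 2 -> legal
(3,6): no bracket -> illegal
(4,1): no bracket -> illegal
(4,2): no bracket -> illegal
(4,6): no bracket -> illegal
(5,1): flips 1 -> legal
(5,4): no bracket -> illegal
(5,5): flips 1 -> legal
(5,6): no bracket -> illegal
(6,1): no bracket -> illegal
(6,2): no bracket -> illegal
(6,3): no bracket -> illegal
W mobility = 3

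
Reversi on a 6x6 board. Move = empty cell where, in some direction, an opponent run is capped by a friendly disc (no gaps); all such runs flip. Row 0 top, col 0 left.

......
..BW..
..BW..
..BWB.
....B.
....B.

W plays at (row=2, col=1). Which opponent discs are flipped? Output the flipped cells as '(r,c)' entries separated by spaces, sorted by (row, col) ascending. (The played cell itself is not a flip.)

Dir NW: first cell '.' (not opp) -> no flip
Dir N: first cell '.' (not opp) -> no flip
Dir NE: opp run (1,2), next='.' -> no flip
Dir W: first cell '.' (not opp) -> no flip
Dir E: opp run (2,2) capped by W -> flip
Dir SW: first cell '.' (not opp) -> no flip
Dir S: first cell '.' (not opp) -> no flip
Dir SE: opp run (3,2), next='.' -> no flip

Answer: (2,2)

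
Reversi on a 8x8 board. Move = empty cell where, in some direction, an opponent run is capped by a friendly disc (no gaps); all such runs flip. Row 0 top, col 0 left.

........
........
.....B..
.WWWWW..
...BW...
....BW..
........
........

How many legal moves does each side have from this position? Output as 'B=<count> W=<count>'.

Answer: B=5 W=7

Derivation:
-- B to move --
(2,0): no bracket -> illegal
(2,1): flips 1 -> legal
(2,2): no bracket -> illegal
(2,3): flips 1 -> legal
(2,4): flips 2 -> legal
(2,6): no bracket -> illegal
(3,0): no bracket -> illegal
(3,6): no bracket -> illegal
(4,0): no bracket -> illegal
(4,1): no bracket -> illegal
(4,2): no bracket -> illegal
(4,5): flips 2 -> legal
(4,6): no bracket -> illegal
(5,3): no bracket -> illegal
(5,6): flips 1 -> legal
(6,4): no bracket -> illegal
(6,5): no bracket -> illegal
(6,6): no bracket -> illegal
B mobility = 5
-- W to move --
(1,4): no bracket -> illegal
(1,5): flips 1 -> legal
(1,6): flips 1 -> legal
(2,4): no bracket -> illegal
(2,6): no bracket -> illegal
(3,6): no bracket -> illegal
(4,2): flips 1 -> legal
(4,5): no bracket -> illegal
(5,2): flips 1 -> legal
(5,3): flips 2 -> legal
(6,3): no bracket -> illegal
(6,4): flips 1 -> legal
(6,5): flips 2 -> legal
W mobility = 7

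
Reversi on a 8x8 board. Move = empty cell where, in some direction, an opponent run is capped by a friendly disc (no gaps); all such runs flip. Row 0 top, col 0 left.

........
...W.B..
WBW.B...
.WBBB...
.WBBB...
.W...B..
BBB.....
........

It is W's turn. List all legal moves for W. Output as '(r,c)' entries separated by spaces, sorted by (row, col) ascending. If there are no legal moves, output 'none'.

Answer: (0,6) (1,1) (2,3) (3,5) (4,5) (5,2) (5,3) (6,6) (7,1) (7,3)

Derivation:
(0,4): no bracket -> illegal
(0,5): no bracket -> illegal
(0,6): flips 4 -> legal
(1,0): no bracket -> illegal
(1,1): flips 1 -> legal
(1,2): no bracket -> illegal
(1,4): no bracket -> illegal
(1,6): no bracket -> illegal
(2,3): flips 1 -> legal
(2,5): no bracket -> illegal
(2,6): no bracket -> illegal
(3,0): no bracket -> illegal
(3,5): flips 4 -> legal
(4,5): flips 3 -> legal
(4,6): no bracket -> illegal
(5,0): no bracket -> illegal
(5,2): flips 2 -> legal
(5,3): flips 1 -> legal
(5,4): no bracket -> illegal
(5,6): no bracket -> illegal
(6,3): no bracket -> illegal
(6,4): no bracket -> illegal
(6,5): no bracket -> illegal
(6,6): flips 3 -> legal
(7,0): no bracket -> illegal
(7,1): flips 1 -> legal
(7,2): no bracket -> illegal
(7,3): flips 1 -> legal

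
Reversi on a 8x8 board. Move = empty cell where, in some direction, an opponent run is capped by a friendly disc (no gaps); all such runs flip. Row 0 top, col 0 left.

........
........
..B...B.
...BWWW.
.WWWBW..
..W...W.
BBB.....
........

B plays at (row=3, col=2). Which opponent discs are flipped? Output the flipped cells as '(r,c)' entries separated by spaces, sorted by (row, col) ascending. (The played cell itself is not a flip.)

Dir NW: first cell '.' (not opp) -> no flip
Dir N: first cell 'B' (not opp) -> no flip
Dir NE: first cell '.' (not opp) -> no flip
Dir W: first cell '.' (not opp) -> no flip
Dir E: first cell 'B' (not opp) -> no flip
Dir SW: opp run (4,1), next='.' -> no flip
Dir S: opp run (4,2) (5,2) capped by B -> flip
Dir SE: opp run (4,3), next='.' -> no flip

Answer: (4,2) (5,2)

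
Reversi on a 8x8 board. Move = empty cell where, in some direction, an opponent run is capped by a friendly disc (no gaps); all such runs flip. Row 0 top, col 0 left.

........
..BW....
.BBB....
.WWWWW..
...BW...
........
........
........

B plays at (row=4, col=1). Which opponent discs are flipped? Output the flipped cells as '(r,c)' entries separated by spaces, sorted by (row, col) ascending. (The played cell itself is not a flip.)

Answer: (3,1) (3,2)

Derivation:
Dir NW: first cell '.' (not opp) -> no flip
Dir N: opp run (3,1) capped by B -> flip
Dir NE: opp run (3,2) capped by B -> flip
Dir W: first cell '.' (not opp) -> no flip
Dir E: first cell '.' (not opp) -> no flip
Dir SW: first cell '.' (not opp) -> no flip
Dir S: first cell '.' (not opp) -> no flip
Dir SE: first cell '.' (not opp) -> no flip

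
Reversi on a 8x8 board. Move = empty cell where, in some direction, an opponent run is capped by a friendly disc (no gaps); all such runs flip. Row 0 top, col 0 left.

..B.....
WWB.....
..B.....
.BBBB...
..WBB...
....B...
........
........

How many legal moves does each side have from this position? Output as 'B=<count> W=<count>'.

Answer: B=6 W=5

Derivation:
-- B to move --
(0,0): flips 1 -> legal
(0,1): no bracket -> illegal
(2,0): flips 1 -> legal
(2,1): no bracket -> illegal
(4,1): flips 1 -> legal
(5,1): flips 1 -> legal
(5,2): flips 1 -> legal
(5,3): flips 1 -> legal
B mobility = 6
-- W to move --
(0,1): no bracket -> illegal
(0,3): no bracket -> illegal
(1,3): flips 1 -> legal
(2,0): flips 1 -> legal
(2,1): no bracket -> illegal
(2,3): no bracket -> illegal
(2,4): flips 1 -> legal
(2,5): no bracket -> illegal
(3,0): no bracket -> illegal
(3,5): no bracket -> illegal
(4,0): no bracket -> illegal
(4,1): no bracket -> illegal
(4,5): flips 2 -> legal
(5,2): no bracket -> illegal
(5,3): no bracket -> illegal
(5,5): flips 3 -> legal
(6,3): no bracket -> illegal
(6,4): no bracket -> illegal
(6,5): no bracket -> illegal
W mobility = 5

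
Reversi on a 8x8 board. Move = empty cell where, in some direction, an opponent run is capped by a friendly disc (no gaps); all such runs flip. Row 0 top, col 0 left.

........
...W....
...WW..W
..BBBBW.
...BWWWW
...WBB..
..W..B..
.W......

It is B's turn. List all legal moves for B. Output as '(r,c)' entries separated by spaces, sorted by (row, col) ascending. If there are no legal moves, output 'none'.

Answer: (0,2) (0,3) (1,2) (1,4) (1,5) (3,7) (5,2) (5,6) (5,7) (6,3)

Derivation:
(0,2): flips 2 -> legal
(0,3): flips 2 -> legal
(0,4): no bracket -> illegal
(1,2): flips 1 -> legal
(1,4): flips 2 -> legal
(1,5): flips 1 -> legal
(1,6): no bracket -> illegal
(1,7): no bracket -> illegal
(2,2): no bracket -> illegal
(2,5): no bracket -> illegal
(2,6): no bracket -> illegal
(3,7): flips 2 -> legal
(4,2): no bracket -> illegal
(5,1): no bracket -> illegal
(5,2): flips 1 -> legal
(5,6): flips 1 -> legal
(5,7): flips 1 -> legal
(6,0): no bracket -> illegal
(6,1): no bracket -> illegal
(6,3): flips 1 -> legal
(6,4): no bracket -> illegal
(7,0): no bracket -> illegal
(7,2): no bracket -> illegal
(7,3): no bracket -> illegal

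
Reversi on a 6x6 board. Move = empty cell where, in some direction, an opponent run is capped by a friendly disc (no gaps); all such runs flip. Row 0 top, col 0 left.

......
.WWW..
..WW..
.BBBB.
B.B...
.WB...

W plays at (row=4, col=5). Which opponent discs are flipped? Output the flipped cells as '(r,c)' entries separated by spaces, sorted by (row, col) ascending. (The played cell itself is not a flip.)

Dir NW: opp run (3,4) capped by W -> flip
Dir N: first cell '.' (not opp) -> no flip
Dir NE: edge -> no flip
Dir W: first cell '.' (not opp) -> no flip
Dir E: edge -> no flip
Dir SW: first cell '.' (not opp) -> no flip
Dir S: first cell '.' (not opp) -> no flip
Dir SE: edge -> no flip

Answer: (3,4)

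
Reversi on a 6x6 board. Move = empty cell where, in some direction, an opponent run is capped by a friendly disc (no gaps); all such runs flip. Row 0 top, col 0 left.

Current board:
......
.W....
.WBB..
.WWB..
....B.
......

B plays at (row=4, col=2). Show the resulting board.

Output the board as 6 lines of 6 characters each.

Place B at (4,2); scan 8 dirs for brackets.
Dir NW: opp run (3,1), next='.' -> no flip
Dir N: opp run (3,2) capped by B -> flip
Dir NE: first cell 'B' (not opp) -> no flip
Dir W: first cell '.' (not opp) -> no flip
Dir E: first cell '.' (not opp) -> no flip
Dir SW: first cell '.' (not opp) -> no flip
Dir S: first cell '.' (not opp) -> no flip
Dir SE: first cell '.' (not opp) -> no flip
All flips: (3,2)

Answer: ......
.W....
.WBB..
.WBB..
..B.B.
......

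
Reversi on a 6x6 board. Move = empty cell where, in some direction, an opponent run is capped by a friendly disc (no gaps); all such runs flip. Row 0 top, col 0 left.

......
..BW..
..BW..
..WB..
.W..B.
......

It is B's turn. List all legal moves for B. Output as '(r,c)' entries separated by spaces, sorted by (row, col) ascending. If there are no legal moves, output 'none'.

Answer: (0,3) (0,4) (1,4) (2,4) (3,1) (3,4) (4,2)

Derivation:
(0,2): no bracket -> illegal
(0,3): flips 2 -> legal
(0,4): flips 1 -> legal
(1,4): flips 1 -> legal
(2,1): no bracket -> illegal
(2,4): flips 1 -> legal
(3,0): no bracket -> illegal
(3,1): flips 1 -> legal
(3,4): flips 1 -> legal
(4,0): no bracket -> illegal
(4,2): flips 1 -> legal
(4,3): no bracket -> illegal
(5,0): no bracket -> illegal
(5,1): no bracket -> illegal
(5,2): no bracket -> illegal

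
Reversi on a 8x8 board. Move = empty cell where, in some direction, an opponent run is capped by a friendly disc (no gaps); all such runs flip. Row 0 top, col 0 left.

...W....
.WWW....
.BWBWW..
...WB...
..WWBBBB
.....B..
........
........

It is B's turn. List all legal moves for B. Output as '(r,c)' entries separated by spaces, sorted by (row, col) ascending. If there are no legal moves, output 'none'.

Answer: (0,0) (0,1) (1,4) (1,6) (2,6) (3,2) (4,1) (5,2) (5,3)

Derivation:
(0,0): flips 3 -> legal
(0,1): flips 2 -> legal
(0,2): no bracket -> illegal
(0,4): no bracket -> illegal
(1,0): no bracket -> illegal
(1,4): flips 1 -> legal
(1,5): no bracket -> illegal
(1,6): flips 1 -> legal
(2,0): no bracket -> illegal
(2,6): flips 2 -> legal
(3,1): no bracket -> illegal
(3,2): flips 1 -> legal
(3,5): no bracket -> illegal
(3,6): no bracket -> illegal
(4,1): flips 2 -> legal
(5,1): no bracket -> illegal
(5,2): flips 1 -> legal
(5,3): flips 2 -> legal
(5,4): no bracket -> illegal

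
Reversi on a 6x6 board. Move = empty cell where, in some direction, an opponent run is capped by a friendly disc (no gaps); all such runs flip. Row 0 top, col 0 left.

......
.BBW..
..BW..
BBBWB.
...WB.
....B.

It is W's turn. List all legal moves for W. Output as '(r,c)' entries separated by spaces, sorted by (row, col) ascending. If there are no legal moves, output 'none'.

(0,0): flips 2 -> legal
(0,1): flips 1 -> legal
(0,2): no bracket -> illegal
(0,3): no bracket -> illegal
(1,0): flips 2 -> legal
(2,0): no bracket -> illegal
(2,1): flips 2 -> legal
(2,4): no bracket -> illegal
(2,5): flips 1 -> legal
(3,5): flips 1 -> legal
(4,0): flips 2 -> legal
(4,1): flips 1 -> legal
(4,2): no bracket -> illegal
(4,5): flips 2 -> legal
(5,3): no bracket -> illegal
(5,5): flips 1 -> legal

Answer: (0,0) (0,1) (1,0) (2,1) (2,5) (3,5) (4,0) (4,1) (4,5) (5,5)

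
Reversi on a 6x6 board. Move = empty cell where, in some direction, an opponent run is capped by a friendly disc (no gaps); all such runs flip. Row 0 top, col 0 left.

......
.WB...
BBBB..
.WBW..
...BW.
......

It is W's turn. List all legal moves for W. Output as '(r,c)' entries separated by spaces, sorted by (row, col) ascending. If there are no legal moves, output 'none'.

Answer: (1,3) (4,2) (5,3)

Derivation:
(0,1): no bracket -> illegal
(0,2): no bracket -> illegal
(0,3): no bracket -> illegal
(1,0): no bracket -> illegal
(1,3): flips 3 -> legal
(1,4): no bracket -> illegal
(2,4): no bracket -> illegal
(3,0): no bracket -> illegal
(3,4): no bracket -> illegal
(4,1): no bracket -> illegal
(4,2): flips 1 -> legal
(5,2): no bracket -> illegal
(5,3): flips 1 -> legal
(5,4): no bracket -> illegal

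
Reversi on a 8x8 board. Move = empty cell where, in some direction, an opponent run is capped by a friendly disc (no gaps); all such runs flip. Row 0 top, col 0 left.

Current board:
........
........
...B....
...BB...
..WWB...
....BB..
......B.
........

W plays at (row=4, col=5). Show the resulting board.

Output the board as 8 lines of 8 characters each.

Answer: ........
........
...B....
...BB...
..WWWW..
....BB..
......B.
........

Derivation:
Place W at (4,5); scan 8 dirs for brackets.
Dir NW: opp run (3,4) (2,3), next='.' -> no flip
Dir N: first cell '.' (not opp) -> no flip
Dir NE: first cell '.' (not opp) -> no flip
Dir W: opp run (4,4) capped by W -> flip
Dir E: first cell '.' (not opp) -> no flip
Dir SW: opp run (5,4), next='.' -> no flip
Dir S: opp run (5,5), next='.' -> no flip
Dir SE: first cell '.' (not opp) -> no flip
All flips: (4,4)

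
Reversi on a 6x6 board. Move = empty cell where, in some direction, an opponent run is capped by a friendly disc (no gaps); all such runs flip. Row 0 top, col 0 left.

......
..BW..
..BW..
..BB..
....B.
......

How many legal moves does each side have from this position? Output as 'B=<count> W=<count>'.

Answer: B=5 W=6

Derivation:
-- B to move --
(0,2): no bracket -> illegal
(0,3): flips 2 -> legal
(0,4): flips 1 -> legal
(1,4): flips 2 -> legal
(2,4): flips 1 -> legal
(3,4): flips 1 -> legal
B mobility = 5
-- W to move --
(0,1): flips 1 -> legal
(0,2): no bracket -> illegal
(0,3): no bracket -> illegal
(1,1): flips 1 -> legal
(2,1): flips 1 -> legal
(2,4): no bracket -> illegal
(3,1): flips 1 -> legal
(3,4): no bracket -> illegal
(3,5): no bracket -> illegal
(4,1): flips 1 -> legal
(4,2): no bracket -> illegal
(4,3): flips 1 -> legal
(4,5): no bracket -> illegal
(5,3): no bracket -> illegal
(5,4): no bracket -> illegal
(5,5): no bracket -> illegal
W mobility = 6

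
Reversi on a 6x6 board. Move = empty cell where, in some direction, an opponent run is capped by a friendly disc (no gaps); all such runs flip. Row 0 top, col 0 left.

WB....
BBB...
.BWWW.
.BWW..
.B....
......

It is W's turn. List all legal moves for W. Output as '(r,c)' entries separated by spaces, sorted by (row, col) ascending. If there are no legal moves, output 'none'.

(0,2): flips 2 -> legal
(0,3): no bracket -> illegal
(1,3): no bracket -> illegal
(2,0): flips 2 -> legal
(3,0): flips 1 -> legal
(4,0): flips 1 -> legal
(4,2): no bracket -> illegal
(5,0): flips 1 -> legal
(5,1): no bracket -> illegal
(5,2): no bracket -> illegal

Answer: (0,2) (2,0) (3,0) (4,0) (5,0)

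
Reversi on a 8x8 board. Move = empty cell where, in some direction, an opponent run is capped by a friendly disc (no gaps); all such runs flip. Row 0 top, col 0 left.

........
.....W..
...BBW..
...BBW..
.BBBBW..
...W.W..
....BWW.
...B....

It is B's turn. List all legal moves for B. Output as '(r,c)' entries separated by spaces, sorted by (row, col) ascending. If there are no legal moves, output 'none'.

Answer: (0,6) (1,6) (2,6) (3,6) (4,6) (5,6) (6,2) (6,3) (6,7) (7,7)

Derivation:
(0,4): no bracket -> illegal
(0,5): no bracket -> illegal
(0,6): flips 1 -> legal
(1,4): no bracket -> illegal
(1,6): flips 1 -> legal
(2,6): flips 2 -> legal
(3,6): flips 1 -> legal
(4,6): flips 3 -> legal
(5,2): no bracket -> illegal
(5,4): no bracket -> illegal
(5,6): flips 1 -> legal
(5,7): no bracket -> illegal
(6,2): flips 1 -> legal
(6,3): flips 1 -> legal
(6,7): flips 2 -> legal
(7,4): no bracket -> illegal
(7,5): no bracket -> illegal
(7,6): no bracket -> illegal
(7,7): flips 2 -> legal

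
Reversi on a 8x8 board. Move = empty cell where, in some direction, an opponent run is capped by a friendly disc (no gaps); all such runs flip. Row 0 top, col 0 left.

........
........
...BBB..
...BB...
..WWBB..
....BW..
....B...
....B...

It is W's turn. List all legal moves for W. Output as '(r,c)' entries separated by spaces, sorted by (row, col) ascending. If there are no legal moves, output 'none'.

(1,2): no bracket -> illegal
(1,3): flips 2 -> legal
(1,4): no bracket -> illegal
(1,5): flips 2 -> legal
(1,6): flips 2 -> legal
(2,2): flips 2 -> legal
(2,6): no bracket -> illegal
(3,2): no bracket -> illegal
(3,5): flips 1 -> legal
(3,6): no bracket -> illegal
(4,6): flips 2 -> legal
(5,3): flips 1 -> legal
(5,6): no bracket -> illegal
(6,3): no bracket -> illegal
(6,5): flips 1 -> legal
(7,3): flips 1 -> legal
(7,5): no bracket -> illegal

Answer: (1,3) (1,5) (1,6) (2,2) (3,5) (4,6) (5,3) (6,5) (7,3)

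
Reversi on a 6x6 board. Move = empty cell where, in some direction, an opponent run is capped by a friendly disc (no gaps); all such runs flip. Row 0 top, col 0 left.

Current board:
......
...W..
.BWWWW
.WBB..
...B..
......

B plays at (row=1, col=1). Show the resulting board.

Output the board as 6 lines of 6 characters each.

Place B at (1,1); scan 8 dirs for brackets.
Dir NW: first cell '.' (not opp) -> no flip
Dir N: first cell '.' (not opp) -> no flip
Dir NE: first cell '.' (not opp) -> no flip
Dir W: first cell '.' (not opp) -> no flip
Dir E: first cell '.' (not opp) -> no flip
Dir SW: first cell '.' (not opp) -> no flip
Dir S: first cell 'B' (not opp) -> no flip
Dir SE: opp run (2,2) capped by B -> flip
All flips: (2,2)

Answer: ......
.B.W..
.BBWWW
.WBB..
...B..
......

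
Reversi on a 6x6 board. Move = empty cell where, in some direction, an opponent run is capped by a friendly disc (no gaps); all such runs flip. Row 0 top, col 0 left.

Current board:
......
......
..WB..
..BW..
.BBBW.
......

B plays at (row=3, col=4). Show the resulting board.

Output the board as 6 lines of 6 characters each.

Answer: ......
......
..WB..
..BBB.
.BBBW.
......

Derivation:
Place B at (3,4); scan 8 dirs for brackets.
Dir NW: first cell 'B' (not opp) -> no flip
Dir N: first cell '.' (not opp) -> no flip
Dir NE: first cell '.' (not opp) -> no flip
Dir W: opp run (3,3) capped by B -> flip
Dir E: first cell '.' (not opp) -> no flip
Dir SW: first cell 'B' (not opp) -> no flip
Dir S: opp run (4,4), next='.' -> no flip
Dir SE: first cell '.' (not opp) -> no flip
All flips: (3,3)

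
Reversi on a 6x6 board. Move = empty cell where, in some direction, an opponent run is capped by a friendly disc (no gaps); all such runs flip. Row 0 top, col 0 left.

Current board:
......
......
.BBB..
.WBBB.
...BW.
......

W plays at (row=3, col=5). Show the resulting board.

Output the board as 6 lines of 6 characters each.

Place W at (3,5); scan 8 dirs for brackets.
Dir NW: first cell '.' (not opp) -> no flip
Dir N: first cell '.' (not opp) -> no flip
Dir NE: edge -> no flip
Dir W: opp run (3,4) (3,3) (3,2) capped by W -> flip
Dir E: edge -> no flip
Dir SW: first cell 'W' (not opp) -> no flip
Dir S: first cell '.' (not opp) -> no flip
Dir SE: edge -> no flip
All flips: (3,2) (3,3) (3,4)

Answer: ......
......
.BBB..
.WWWWW
...BW.
......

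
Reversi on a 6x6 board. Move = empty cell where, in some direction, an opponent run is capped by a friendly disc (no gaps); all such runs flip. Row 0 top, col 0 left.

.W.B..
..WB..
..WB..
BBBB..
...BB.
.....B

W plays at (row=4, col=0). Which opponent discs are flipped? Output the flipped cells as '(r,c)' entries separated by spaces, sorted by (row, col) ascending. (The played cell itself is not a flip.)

Dir NW: edge -> no flip
Dir N: opp run (3,0), next='.' -> no flip
Dir NE: opp run (3,1) capped by W -> flip
Dir W: edge -> no flip
Dir E: first cell '.' (not opp) -> no flip
Dir SW: edge -> no flip
Dir S: first cell '.' (not opp) -> no flip
Dir SE: first cell '.' (not opp) -> no flip

Answer: (3,1)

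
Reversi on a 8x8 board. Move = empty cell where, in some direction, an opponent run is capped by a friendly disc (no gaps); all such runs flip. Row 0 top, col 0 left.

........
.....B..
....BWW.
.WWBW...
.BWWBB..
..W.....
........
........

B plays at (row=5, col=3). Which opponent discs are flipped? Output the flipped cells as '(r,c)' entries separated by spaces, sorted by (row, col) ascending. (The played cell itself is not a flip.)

Answer: (4,3)

Derivation:
Dir NW: opp run (4,2) (3,1), next='.' -> no flip
Dir N: opp run (4,3) capped by B -> flip
Dir NE: first cell 'B' (not opp) -> no flip
Dir W: opp run (5,2), next='.' -> no flip
Dir E: first cell '.' (not opp) -> no flip
Dir SW: first cell '.' (not opp) -> no flip
Dir S: first cell '.' (not opp) -> no flip
Dir SE: first cell '.' (not opp) -> no flip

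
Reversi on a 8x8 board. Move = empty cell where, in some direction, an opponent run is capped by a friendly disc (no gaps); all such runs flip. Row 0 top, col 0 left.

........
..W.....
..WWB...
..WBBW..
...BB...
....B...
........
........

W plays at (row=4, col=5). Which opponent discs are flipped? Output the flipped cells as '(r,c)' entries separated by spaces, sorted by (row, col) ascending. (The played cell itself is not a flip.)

Dir NW: opp run (3,4) capped by W -> flip
Dir N: first cell 'W' (not opp) -> no flip
Dir NE: first cell '.' (not opp) -> no flip
Dir W: opp run (4,4) (4,3), next='.' -> no flip
Dir E: first cell '.' (not opp) -> no flip
Dir SW: opp run (5,4), next='.' -> no flip
Dir S: first cell '.' (not opp) -> no flip
Dir SE: first cell '.' (not opp) -> no flip

Answer: (3,4)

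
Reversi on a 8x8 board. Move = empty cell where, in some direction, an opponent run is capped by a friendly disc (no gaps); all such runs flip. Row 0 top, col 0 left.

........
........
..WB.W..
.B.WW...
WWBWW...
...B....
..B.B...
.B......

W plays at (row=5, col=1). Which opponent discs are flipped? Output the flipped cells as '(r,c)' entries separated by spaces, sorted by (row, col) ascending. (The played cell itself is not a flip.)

Dir NW: first cell 'W' (not opp) -> no flip
Dir N: first cell 'W' (not opp) -> no flip
Dir NE: opp run (4,2) capped by W -> flip
Dir W: first cell '.' (not opp) -> no flip
Dir E: first cell '.' (not opp) -> no flip
Dir SW: first cell '.' (not opp) -> no flip
Dir S: first cell '.' (not opp) -> no flip
Dir SE: opp run (6,2), next='.' -> no flip

Answer: (4,2)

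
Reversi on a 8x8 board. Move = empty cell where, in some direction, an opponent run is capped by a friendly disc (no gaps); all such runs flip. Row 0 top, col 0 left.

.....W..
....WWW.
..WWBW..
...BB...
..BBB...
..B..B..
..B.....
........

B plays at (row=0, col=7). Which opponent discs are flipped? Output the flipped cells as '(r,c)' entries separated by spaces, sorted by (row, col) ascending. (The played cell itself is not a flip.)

Answer: (1,6) (2,5)

Derivation:
Dir NW: edge -> no flip
Dir N: edge -> no flip
Dir NE: edge -> no flip
Dir W: first cell '.' (not opp) -> no flip
Dir E: edge -> no flip
Dir SW: opp run (1,6) (2,5) capped by B -> flip
Dir S: first cell '.' (not opp) -> no flip
Dir SE: edge -> no flip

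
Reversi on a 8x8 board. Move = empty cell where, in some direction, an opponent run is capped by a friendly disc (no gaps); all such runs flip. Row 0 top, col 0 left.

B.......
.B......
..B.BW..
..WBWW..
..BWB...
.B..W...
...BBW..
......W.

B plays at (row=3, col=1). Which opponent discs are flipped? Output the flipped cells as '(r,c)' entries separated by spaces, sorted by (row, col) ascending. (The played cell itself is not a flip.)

Answer: (3,2)

Derivation:
Dir NW: first cell '.' (not opp) -> no flip
Dir N: first cell '.' (not opp) -> no flip
Dir NE: first cell 'B' (not opp) -> no flip
Dir W: first cell '.' (not opp) -> no flip
Dir E: opp run (3,2) capped by B -> flip
Dir SW: first cell '.' (not opp) -> no flip
Dir S: first cell '.' (not opp) -> no flip
Dir SE: first cell 'B' (not opp) -> no flip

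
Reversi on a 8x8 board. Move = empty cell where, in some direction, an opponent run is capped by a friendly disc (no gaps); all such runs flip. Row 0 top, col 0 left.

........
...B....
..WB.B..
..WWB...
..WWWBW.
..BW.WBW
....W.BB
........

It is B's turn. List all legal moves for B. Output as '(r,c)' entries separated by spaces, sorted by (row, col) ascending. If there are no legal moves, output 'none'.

(1,1): flips 4 -> legal
(1,2): flips 3 -> legal
(2,1): flips 1 -> legal
(2,4): no bracket -> illegal
(3,1): flips 3 -> legal
(3,5): no bracket -> illegal
(3,6): flips 1 -> legal
(3,7): no bracket -> illegal
(4,1): flips 4 -> legal
(4,7): flips 2 -> legal
(5,1): no bracket -> illegal
(5,4): flips 3 -> legal
(6,2): no bracket -> illegal
(6,3): flips 3 -> legal
(6,5): flips 1 -> legal
(7,3): no bracket -> illegal
(7,4): no bracket -> illegal
(7,5): no bracket -> illegal

Answer: (1,1) (1,2) (2,1) (3,1) (3,6) (4,1) (4,7) (5,4) (6,3) (6,5)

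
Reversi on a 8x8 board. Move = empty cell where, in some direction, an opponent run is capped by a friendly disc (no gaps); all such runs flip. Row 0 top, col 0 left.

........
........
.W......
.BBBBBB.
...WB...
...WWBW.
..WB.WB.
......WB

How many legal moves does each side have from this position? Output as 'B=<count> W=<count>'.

-- B to move --
(1,0): flips 1 -> legal
(1,1): flips 1 -> legal
(1,2): no bracket -> illegal
(2,0): no bracket -> illegal
(2,2): no bracket -> illegal
(3,0): no bracket -> illegal
(4,2): flips 1 -> legal
(4,5): flips 1 -> legal
(4,6): flips 1 -> legal
(4,7): no bracket -> illegal
(5,1): no bracket -> illegal
(5,2): flips 3 -> legal
(5,7): flips 1 -> legal
(6,1): flips 1 -> legal
(6,4): flips 2 -> legal
(6,7): no bracket -> illegal
(7,1): flips 2 -> legal
(7,2): no bracket -> illegal
(7,3): no bracket -> illegal
(7,4): no bracket -> illegal
(7,5): flips 2 -> legal
B mobility = 11
-- W to move --
(2,0): no bracket -> illegal
(2,2): no bracket -> illegal
(2,3): flips 1 -> legal
(2,4): flips 2 -> legal
(2,5): flips 1 -> legal
(2,6): flips 2 -> legal
(2,7): no bracket -> illegal
(3,0): no bracket -> illegal
(3,7): no bracket -> illegal
(4,0): no bracket -> illegal
(4,1): flips 1 -> legal
(4,2): no bracket -> illegal
(4,5): flips 2 -> legal
(4,6): no bracket -> illegal
(4,7): no bracket -> illegal
(5,2): no bracket -> illegal
(5,7): no bracket -> illegal
(6,4): flips 1 -> legal
(6,7): flips 1 -> legal
(7,2): flips 1 -> legal
(7,3): flips 1 -> legal
(7,4): no bracket -> illegal
(7,5): no bracket -> illegal
W mobility = 10

Answer: B=11 W=10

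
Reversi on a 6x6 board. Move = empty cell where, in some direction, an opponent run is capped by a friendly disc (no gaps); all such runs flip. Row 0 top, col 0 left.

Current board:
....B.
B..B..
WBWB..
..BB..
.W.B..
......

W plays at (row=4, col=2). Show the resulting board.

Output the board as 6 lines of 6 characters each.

Place W at (4,2); scan 8 dirs for brackets.
Dir NW: first cell '.' (not opp) -> no flip
Dir N: opp run (3,2) capped by W -> flip
Dir NE: opp run (3,3), next='.' -> no flip
Dir W: first cell 'W' (not opp) -> no flip
Dir E: opp run (4,3), next='.' -> no flip
Dir SW: first cell '.' (not opp) -> no flip
Dir S: first cell '.' (not opp) -> no flip
Dir SE: first cell '.' (not opp) -> no flip
All flips: (3,2)

Answer: ....B.
B..B..
WBWB..
..WB..
.WWB..
......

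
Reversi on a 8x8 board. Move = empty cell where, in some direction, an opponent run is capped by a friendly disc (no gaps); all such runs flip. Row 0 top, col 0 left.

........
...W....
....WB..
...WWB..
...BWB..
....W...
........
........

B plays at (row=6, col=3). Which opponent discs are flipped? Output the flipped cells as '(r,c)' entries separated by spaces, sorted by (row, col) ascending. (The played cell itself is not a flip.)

Dir NW: first cell '.' (not opp) -> no flip
Dir N: first cell '.' (not opp) -> no flip
Dir NE: opp run (5,4) capped by B -> flip
Dir W: first cell '.' (not opp) -> no flip
Dir E: first cell '.' (not opp) -> no flip
Dir SW: first cell '.' (not opp) -> no flip
Dir S: first cell '.' (not opp) -> no flip
Dir SE: first cell '.' (not opp) -> no flip

Answer: (5,4)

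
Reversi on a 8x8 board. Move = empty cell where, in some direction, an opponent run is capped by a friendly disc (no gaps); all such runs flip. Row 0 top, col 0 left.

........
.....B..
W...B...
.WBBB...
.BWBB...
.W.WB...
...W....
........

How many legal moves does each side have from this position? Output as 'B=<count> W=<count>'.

-- B to move --
(1,0): no bracket -> illegal
(1,1): no bracket -> illegal
(2,1): flips 1 -> legal
(2,2): no bracket -> illegal
(3,0): flips 1 -> legal
(4,0): no bracket -> illegal
(5,0): no bracket -> illegal
(5,2): flips 2 -> legal
(6,0): flips 2 -> legal
(6,1): flips 1 -> legal
(6,2): flips 1 -> legal
(6,4): no bracket -> illegal
(7,2): flips 1 -> legal
(7,3): flips 2 -> legal
(7,4): no bracket -> illegal
B mobility = 8
-- W to move --
(0,4): no bracket -> illegal
(0,5): no bracket -> illegal
(0,6): flips 3 -> legal
(1,3): no bracket -> illegal
(1,4): no bracket -> illegal
(1,6): no bracket -> illegal
(2,1): no bracket -> illegal
(2,2): flips 1 -> legal
(2,3): flips 2 -> legal
(2,5): no bracket -> illegal
(2,6): no bracket -> illegal
(3,0): no bracket -> illegal
(3,5): flips 4 -> legal
(4,0): flips 1 -> legal
(4,5): flips 3 -> legal
(5,0): no bracket -> illegal
(5,2): no bracket -> illegal
(5,5): flips 1 -> legal
(6,4): no bracket -> illegal
(6,5): no bracket -> illegal
W mobility = 7

Answer: B=8 W=7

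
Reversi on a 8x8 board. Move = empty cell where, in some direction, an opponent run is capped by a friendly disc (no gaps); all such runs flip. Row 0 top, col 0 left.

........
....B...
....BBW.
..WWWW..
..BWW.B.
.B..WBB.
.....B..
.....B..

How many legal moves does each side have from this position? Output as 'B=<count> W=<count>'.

Answer: B=7 W=11

Derivation:
-- B to move --
(1,5): no bracket -> illegal
(1,6): no bracket -> illegal
(1,7): no bracket -> illegal
(2,1): flips 3 -> legal
(2,2): flips 3 -> legal
(2,3): no bracket -> illegal
(2,7): flips 1 -> legal
(3,1): no bracket -> illegal
(3,6): no bracket -> illegal
(3,7): no bracket -> illegal
(4,1): no bracket -> illegal
(4,5): flips 3 -> legal
(5,2): flips 2 -> legal
(5,3): flips 1 -> legal
(6,3): no bracket -> illegal
(6,4): flips 3 -> legal
B mobility = 7
-- W to move --
(0,3): no bracket -> illegal
(0,4): flips 2 -> legal
(0,5): no bracket -> illegal
(1,3): flips 1 -> legal
(1,5): flips 2 -> legal
(1,6): flips 1 -> legal
(2,3): flips 2 -> legal
(3,1): no bracket -> illegal
(3,6): no bracket -> illegal
(3,7): no bracket -> illegal
(4,0): no bracket -> illegal
(4,1): flips 1 -> legal
(4,5): no bracket -> illegal
(4,7): no bracket -> illegal
(5,0): no bracket -> illegal
(5,2): flips 1 -> legal
(5,3): no bracket -> illegal
(5,7): flips 3 -> legal
(6,0): flips 2 -> legal
(6,1): no bracket -> illegal
(6,2): no bracket -> illegal
(6,4): no bracket -> illegal
(6,6): flips 1 -> legal
(6,7): no bracket -> illegal
(7,4): no bracket -> illegal
(7,6): flips 1 -> legal
W mobility = 11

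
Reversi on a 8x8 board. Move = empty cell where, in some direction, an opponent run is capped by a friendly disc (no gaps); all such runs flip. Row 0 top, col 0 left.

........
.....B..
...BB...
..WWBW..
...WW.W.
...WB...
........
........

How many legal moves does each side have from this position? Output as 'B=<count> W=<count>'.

Answer: B=8 W=7

Derivation:
-- B to move --
(2,1): flips 2 -> legal
(2,2): no bracket -> illegal
(2,5): no bracket -> illegal
(2,6): no bracket -> illegal
(3,1): flips 2 -> legal
(3,6): flips 1 -> legal
(3,7): no bracket -> illegal
(4,1): flips 1 -> legal
(4,2): flips 1 -> legal
(4,5): no bracket -> illegal
(4,7): no bracket -> illegal
(5,2): flips 2 -> legal
(5,5): no bracket -> illegal
(5,6): no bracket -> illegal
(5,7): flips 2 -> legal
(6,2): no bracket -> illegal
(6,3): flips 3 -> legal
(6,4): no bracket -> illegal
B mobility = 8
-- W to move --
(0,4): no bracket -> illegal
(0,5): no bracket -> illegal
(0,6): flips 2 -> legal
(1,2): no bracket -> illegal
(1,3): flips 2 -> legal
(1,4): flips 3 -> legal
(1,6): no bracket -> illegal
(2,2): no bracket -> illegal
(2,5): flips 1 -> legal
(2,6): no bracket -> illegal
(4,5): no bracket -> illegal
(5,5): flips 1 -> legal
(6,3): no bracket -> illegal
(6,4): flips 1 -> legal
(6,5): flips 1 -> legal
W mobility = 7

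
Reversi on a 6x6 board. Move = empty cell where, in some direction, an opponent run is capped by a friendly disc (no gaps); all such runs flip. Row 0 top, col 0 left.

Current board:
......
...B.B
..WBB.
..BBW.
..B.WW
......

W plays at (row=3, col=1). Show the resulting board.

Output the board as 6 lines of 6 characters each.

Answer: ......
...B.B
..WBB.
.WWWW.
..B.WW
......

Derivation:
Place W at (3,1); scan 8 dirs for brackets.
Dir NW: first cell '.' (not opp) -> no flip
Dir N: first cell '.' (not opp) -> no flip
Dir NE: first cell 'W' (not opp) -> no flip
Dir W: first cell '.' (not opp) -> no flip
Dir E: opp run (3,2) (3,3) capped by W -> flip
Dir SW: first cell '.' (not opp) -> no flip
Dir S: first cell '.' (not opp) -> no flip
Dir SE: opp run (4,2), next='.' -> no flip
All flips: (3,2) (3,3)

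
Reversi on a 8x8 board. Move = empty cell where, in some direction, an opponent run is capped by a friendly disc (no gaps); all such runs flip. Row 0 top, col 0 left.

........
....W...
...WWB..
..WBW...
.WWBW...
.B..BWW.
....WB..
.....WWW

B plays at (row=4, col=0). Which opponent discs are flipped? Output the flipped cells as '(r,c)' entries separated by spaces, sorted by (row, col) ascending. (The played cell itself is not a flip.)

Answer: (4,1) (4,2)

Derivation:
Dir NW: edge -> no flip
Dir N: first cell '.' (not opp) -> no flip
Dir NE: first cell '.' (not opp) -> no flip
Dir W: edge -> no flip
Dir E: opp run (4,1) (4,2) capped by B -> flip
Dir SW: edge -> no flip
Dir S: first cell '.' (not opp) -> no flip
Dir SE: first cell 'B' (not opp) -> no flip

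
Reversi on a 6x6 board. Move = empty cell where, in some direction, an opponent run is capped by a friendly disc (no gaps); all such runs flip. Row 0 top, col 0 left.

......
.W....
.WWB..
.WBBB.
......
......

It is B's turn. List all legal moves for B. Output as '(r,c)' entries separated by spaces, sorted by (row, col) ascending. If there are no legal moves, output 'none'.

(0,0): flips 2 -> legal
(0,1): no bracket -> illegal
(0,2): no bracket -> illegal
(1,0): flips 1 -> legal
(1,2): flips 1 -> legal
(1,3): no bracket -> illegal
(2,0): flips 2 -> legal
(3,0): flips 1 -> legal
(4,0): no bracket -> illegal
(4,1): no bracket -> illegal
(4,2): no bracket -> illegal

Answer: (0,0) (1,0) (1,2) (2,0) (3,0)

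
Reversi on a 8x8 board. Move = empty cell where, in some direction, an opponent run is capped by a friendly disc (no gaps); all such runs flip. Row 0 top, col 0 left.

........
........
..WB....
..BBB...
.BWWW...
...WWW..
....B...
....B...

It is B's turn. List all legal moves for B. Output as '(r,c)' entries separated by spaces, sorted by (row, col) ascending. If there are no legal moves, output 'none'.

(1,1): flips 1 -> legal
(1,2): flips 1 -> legal
(1,3): no bracket -> illegal
(2,1): flips 1 -> legal
(3,1): flips 2 -> legal
(3,5): no bracket -> illegal
(4,5): flips 3 -> legal
(4,6): flips 1 -> legal
(5,1): flips 1 -> legal
(5,2): flips 2 -> legal
(5,6): no bracket -> illegal
(6,2): no bracket -> illegal
(6,3): flips 2 -> legal
(6,5): flips 2 -> legal
(6,6): flips 2 -> legal

Answer: (1,1) (1,2) (2,1) (3,1) (4,5) (4,6) (5,1) (5,2) (6,3) (6,5) (6,6)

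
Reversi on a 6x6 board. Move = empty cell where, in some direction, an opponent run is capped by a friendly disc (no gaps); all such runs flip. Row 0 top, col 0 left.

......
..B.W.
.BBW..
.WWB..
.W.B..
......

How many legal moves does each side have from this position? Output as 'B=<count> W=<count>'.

-- B to move --
(0,3): no bracket -> illegal
(0,4): no bracket -> illegal
(0,5): no bracket -> illegal
(1,3): flips 1 -> legal
(1,5): no bracket -> illegal
(2,0): no bracket -> illegal
(2,4): flips 1 -> legal
(2,5): no bracket -> illegal
(3,0): flips 2 -> legal
(3,4): flips 1 -> legal
(4,0): flips 1 -> legal
(4,2): flips 1 -> legal
(5,0): no bracket -> illegal
(5,1): flips 2 -> legal
(5,2): no bracket -> illegal
B mobility = 7
-- W to move --
(0,1): flips 1 -> legal
(0,2): flips 2 -> legal
(0,3): no bracket -> illegal
(1,0): flips 1 -> legal
(1,1): flips 1 -> legal
(1,3): flips 1 -> legal
(2,0): flips 2 -> legal
(2,4): no bracket -> illegal
(3,0): no bracket -> illegal
(3,4): flips 1 -> legal
(4,2): no bracket -> illegal
(4,4): no bracket -> illegal
(5,2): no bracket -> illegal
(5,3): flips 2 -> legal
(5,4): flips 1 -> legal
W mobility = 9

Answer: B=7 W=9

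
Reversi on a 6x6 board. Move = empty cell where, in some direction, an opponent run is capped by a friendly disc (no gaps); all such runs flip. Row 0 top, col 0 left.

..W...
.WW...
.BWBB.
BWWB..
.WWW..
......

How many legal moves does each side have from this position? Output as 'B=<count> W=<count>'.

Answer: B=8 W=8

Derivation:
-- B to move --
(0,0): flips 2 -> legal
(0,1): flips 2 -> legal
(0,3): flips 1 -> legal
(1,0): no bracket -> illegal
(1,3): no bracket -> illegal
(2,0): no bracket -> illegal
(3,4): no bracket -> illegal
(4,0): no bracket -> illegal
(4,4): no bracket -> illegal
(5,0): flips 2 -> legal
(5,1): flips 3 -> legal
(5,2): flips 1 -> legal
(5,3): flips 1 -> legal
(5,4): flips 2 -> legal
B mobility = 8
-- W to move --
(1,0): flips 1 -> legal
(1,3): flips 2 -> legal
(1,4): flips 1 -> legal
(1,5): flips 2 -> legal
(2,0): flips 1 -> legal
(2,5): flips 2 -> legal
(3,4): flips 2 -> legal
(3,5): no bracket -> illegal
(4,0): no bracket -> illegal
(4,4): flips 1 -> legal
W mobility = 8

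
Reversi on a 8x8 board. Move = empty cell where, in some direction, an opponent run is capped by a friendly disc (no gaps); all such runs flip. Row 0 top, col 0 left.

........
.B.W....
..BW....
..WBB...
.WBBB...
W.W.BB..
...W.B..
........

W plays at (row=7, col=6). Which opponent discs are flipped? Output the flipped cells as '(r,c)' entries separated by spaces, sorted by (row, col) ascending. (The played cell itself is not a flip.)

Dir NW: opp run (6,5) (5,4) (4,3) capped by W -> flip
Dir N: first cell '.' (not opp) -> no flip
Dir NE: first cell '.' (not opp) -> no flip
Dir W: first cell '.' (not opp) -> no flip
Dir E: first cell '.' (not opp) -> no flip
Dir SW: edge -> no flip
Dir S: edge -> no flip
Dir SE: edge -> no flip

Answer: (4,3) (5,4) (6,5)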